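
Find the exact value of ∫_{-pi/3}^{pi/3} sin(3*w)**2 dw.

pi/3

Use the identity sin^2(3*w) = (1 - cos(6*w))/2.
An antiderivative is F(w) = w/2 - sin(6*w)/12.
Then F(pi/3) - F(-pi/3) = (pi/6) - (-pi/6) = pi/3.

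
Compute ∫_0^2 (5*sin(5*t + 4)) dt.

cos(4) - cos(14)

Let u = 5*t + 4, so du = 5 dt. When t = 0, u = 4; when t = 2, u = 14.
The integral becomes ∫ sin(u) du from 4 to 14, with antiderivative -cos(u).
Back in t: F(t) = -cos(5*t + 4).
Then F(2) - F(0) = (-cos(14)) - (-cos(4)) = cos(4) - cos(14).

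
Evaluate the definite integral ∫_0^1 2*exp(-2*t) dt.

1 - exp(-2)

An antiderivative is F(t) = -exp(-2*t).
Then F(1) - F(0) = (-exp(-2)) - (-1) = 1 - exp(-2).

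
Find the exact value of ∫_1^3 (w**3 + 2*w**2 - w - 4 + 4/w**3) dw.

244/9

By the power rule, an antiderivative is F(w) = w**4/4 + 2*w**3/3 - w**2/2 - 4*w - 2/w**2.
Then F(3) - F(1) = (775/36) - (-67/12) = 244/9.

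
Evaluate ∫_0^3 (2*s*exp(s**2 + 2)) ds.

-exp(2) + exp(11)

Let u = s**2 + 2, so du = 2*s ds. When s = 0, u = 2; when s = 3, u = 11.
The integral becomes ∫ exp(u) du from 2 to 11, with antiderivative exp(u).
Back in s: F(s) = exp(s**2 + 2).
Then F(3) - F(0) = (exp(11)) - (exp(2)) = -exp(2) + exp(11).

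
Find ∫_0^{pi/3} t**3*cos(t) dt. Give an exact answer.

Integrate by parts 3 times (u = t^3, dv = cos(t) dt).
An antiderivative is F(t) = t**3*sin(t) + 3*t**2*cos(t) - 6*t*sin(t) - 6*cos(t).
Then F(pi/3) - F(0) = (-sqrt(3)*pi - 3 + sqrt(3)*pi**3/54 + pi**2/6) - (-6) = -sqrt(3)*pi + sqrt(3)*pi**3/54 + pi**2/6 + 3.

-sqrt(3)*pi + sqrt(3)*pi**3/54 + pi**2/6 + 3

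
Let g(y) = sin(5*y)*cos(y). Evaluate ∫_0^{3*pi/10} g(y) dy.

Use the identity sin(5*y)cos(y) = [sin(6*y) + sin(4*y)]/2.
An antiderivative is F(y) = -cos(4*y)/8 - cos(6*y)/12.
Then F(3*pi/10) - F(0) = (1/96 + sqrt(5)/96) - (-5/24) = sqrt(5)/96 + 7/32.

sqrt(5)/96 + 7/32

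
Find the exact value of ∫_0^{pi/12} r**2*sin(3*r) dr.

Integrate by parts twice (u = r^2, dv = sin(3*r) dr).
An antiderivative is F(r) = -r**2*cos(3*r)/3 + 2*r*sin(3*r)/9 + 2*cos(3*r)/27.
Then F(pi/12) - F(0) = (sqrt(2)*(-pi**2 + 8*pi + 32)/864) - (2/27) = -2/27 - sqrt(2)*pi**2/864 + sqrt(2)*pi/108 + sqrt(2)/27.

-2/27 - sqrt(2)*pi**2/864 + sqrt(2)*pi/108 + sqrt(2)/27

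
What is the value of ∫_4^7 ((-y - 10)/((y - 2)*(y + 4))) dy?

log(11/50)

Factor the denominator: y**2 + 2*y - 8 = (y + 4)(y - 2).
Partial fractions: (-y - 10)/((y - 2)*(y + 4)) = 1/(y + 4) - 2/(y - 2).
An antiderivative is F(y) = -2*log(y - 2) + log(y + 4).
Then F(7) - F(4) = (log(11/25)) - (log(2)) = log(11/50).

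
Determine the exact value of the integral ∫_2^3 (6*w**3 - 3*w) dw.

90

By the power rule, an antiderivative is F(w) = 3*w**4/2 - 3*w**2/2.
Then F(3) - F(2) = (108) - (18) = 90.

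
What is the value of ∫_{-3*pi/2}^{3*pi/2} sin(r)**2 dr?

3*pi/2

Use the identity sin^2(r) = (1 - cos(2*r))/2.
An antiderivative is F(r) = r/2 - sin(2*r)/4.
Then F(3*pi/2) - F(-3*pi/2) = (3*pi/4) - (-3*pi/4) = 3*pi/2.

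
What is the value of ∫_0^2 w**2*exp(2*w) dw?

-1/4 + 5*exp(4)/4

Integrate by parts twice (u = w^2, dv = exp(2*w) dw).
An antiderivative is F(w) = (2*w**2 - 2*w + 1)*exp(2*w)/4.
Then F(2) - F(0) = (5*exp(4)/4) - (1/4) = -1/4 + 5*exp(4)/4.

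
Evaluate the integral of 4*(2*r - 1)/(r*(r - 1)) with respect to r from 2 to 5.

4*log(2) + 4*log(5)

Factor the denominator: r**2 - r = r(r - 1).
Partial fractions: 4*(2*r - 1)/(r*(r - 1)) = 4/r + 4/(r - 1).
An antiderivative is F(r) = 4*log(r) + 4*log(r - 1).
Then F(5) - F(2) = (8*log(2) + 4*log(5)) - (log(16)) = 4*log(2) + 4*log(5).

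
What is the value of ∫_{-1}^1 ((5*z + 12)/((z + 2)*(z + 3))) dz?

log(72)

Factor the denominator: z**2 + 5*z + 6 = (z + 3)(z + 2).
Partial fractions: (5*z + 12)/((z + 2)*(z + 3)) = 3/(z + 3) + 2/(z + 2).
An antiderivative is F(z) = 2*log(z + 2) + 3*log(z + 3).
Then F(1) - F(-1) = (2*log(3) + 6*log(2)) - (log(8)) = log(72).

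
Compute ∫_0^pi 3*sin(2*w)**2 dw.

Use the identity sin^2(2*w) = (1 - cos(4*w))/2.
An antiderivative is F(w) = 3*w/2 - 3*sin(4*w)/8.
Then F(pi) - F(0) = (3*pi/2) - (0) = 3*pi/2.

3*pi/2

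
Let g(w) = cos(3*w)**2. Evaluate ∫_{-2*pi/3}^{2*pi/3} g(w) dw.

Use the identity cos^2(3*w) = (1 + cos(6*w))/2.
An antiderivative is F(w) = w/2 + sin(6*w)/12.
Then F(2*pi/3) - F(-2*pi/3) = (pi/3) - (-pi/3) = 2*pi/3.

2*pi/3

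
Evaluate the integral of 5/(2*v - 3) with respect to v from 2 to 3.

An antiderivative is F(v) = 5*log(2*v - 3)/2.
Then F(3) - F(2) = (5*log(3)/2) - (0) = 5*log(3)/2.

5*log(3)/2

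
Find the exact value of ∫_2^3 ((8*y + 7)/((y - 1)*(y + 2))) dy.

Factor the denominator: y**2 + y - 2 = (y + 2)(y - 1).
Partial fractions: (8*y + 7)/((y - 1)*(y + 2)) = 3/(y + 2) + 5/(y - 1).
An antiderivative is F(y) = 5*log(y - 1) + 3*log(y + 2).
Then F(3) - F(2) = (5*log(2) + 3*log(5)) - (log(64)) = -log(2) + 3*log(5).

-log(2) + 3*log(5)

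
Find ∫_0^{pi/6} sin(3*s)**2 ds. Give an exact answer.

pi/12

Use the identity sin^2(3*s) = (1 - cos(6*s))/2.
An antiderivative is F(s) = s/2 - sin(6*s)/12.
Then F(pi/6) - F(0) = (pi/12) - (0) = pi/12.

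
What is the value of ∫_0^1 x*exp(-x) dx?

Integrate by parts once (u = x, dv = exp(-x) dx).
An antiderivative is F(x) = (-x - 1)*exp(-x).
Then F(1) - F(0) = (-2*exp(-1)) - (-1) = 1 - 2*exp(-1).

1 - 2*exp(-1)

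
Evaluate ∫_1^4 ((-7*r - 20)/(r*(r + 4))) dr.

-16*log(2) + 2*log(5)

Factor the denominator: r**2 + 4*r = (r + 4)r.
Partial fractions: (-7*r - 20)/(r*(r + 4)) = -2/(r + 4) - 5/r.
An antiderivative is F(r) = -5*log(r) - 2*log(r + 4).
Then F(4) - F(1) = (-16*log(2)) - (-log(25)) = -16*log(2) + 2*log(5).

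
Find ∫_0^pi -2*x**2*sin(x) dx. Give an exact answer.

8 - 2*pi**2

Integrate by parts twice (u = x^2, dv = -2*sin(x) dx).
An antiderivative is F(x) = 2*x**2*cos(x) - 4*x*sin(x) - 4*cos(x).
Then F(pi) - F(0) = (4 - 2*pi**2) - (-4) = 8 - 2*pi**2.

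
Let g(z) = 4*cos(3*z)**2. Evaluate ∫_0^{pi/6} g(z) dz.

pi/3

Use the identity cos^2(3*z) = (1 + cos(6*z))/2.
An antiderivative is F(z) = 2*z + sin(6*z)/3.
Then F(pi/6) - F(0) = (pi/3) - (0) = pi/3.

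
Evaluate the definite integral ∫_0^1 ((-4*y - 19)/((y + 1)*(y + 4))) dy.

Factor the denominator: y**2 + 5*y + 4 = (y + 4)(y + 1).
Partial fractions: (-4*y - 19)/((y + 1)*(y + 4)) = 1/(y + 4) - 5/(y + 1).
An antiderivative is F(y) = -5*log(y + 1) + log(y + 4).
Then F(1) - F(0) = (log(5/32)) - (log(4)) = -7*log(2) + log(5).

-7*log(2) + log(5)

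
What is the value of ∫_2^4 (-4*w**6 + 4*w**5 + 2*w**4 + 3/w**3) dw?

-6948549/1120

By the power rule, an antiderivative is F(w) = -4*w**7/7 + 2*w**6/3 + 2*w**5/5 - 3/(2*w**2).
Then F(4) - F(2) = (-20906299/3360) - (-15163/840) = -6948549/1120.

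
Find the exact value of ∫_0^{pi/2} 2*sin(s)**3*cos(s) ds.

Let u = sin(s), so du = cos(s) ds. When s = 0, u = 0; when s = pi/2, u = 1.
The integral becomes 2·∫ u**3 du from 0 to 1, with antiderivative u**4/2.
Back in s: F(s) = sin(s)**4/2.
Then F(pi/2) - F(0) = (1/2) - (0) = 1/2.

1/2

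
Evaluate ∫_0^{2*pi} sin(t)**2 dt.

Use the identity sin^2(t) = (1 - cos(2*t))/2.
An antiderivative is F(t) = t/2 - sin(2*t)/4.
Then F(2*pi) - F(0) = (pi) - (0) = pi.

pi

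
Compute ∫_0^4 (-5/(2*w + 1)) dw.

An antiderivative is F(w) = -5*log(2*w + 1)/2.
Then F(4) - F(0) = (-5*log(3)) - (0) = -5*log(3).

-5*log(3)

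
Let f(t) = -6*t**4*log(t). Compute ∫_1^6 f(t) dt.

Integrate by parts once (u = ln t, dv = -6*t**4 dt).
An antiderivative is F(t) = -6*t**5*(5*log(t) - 1)/25.
Then F(6) - F(1) = (46656/25 - 46656*log(6)/5) - (6/25) = 1866 - 46656*log(6)/5.

1866 - 46656*log(6)/5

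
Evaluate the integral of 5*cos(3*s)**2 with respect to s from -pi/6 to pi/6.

Use the identity cos^2(3*s) = (1 + cos(6*s))/2.
An antiderivative is F(s) = 5*s/2 + 5*sin(6*s)/12.
Then F(pi/6) - F(-pi/6) = (5*pi/12) - (-5*pi/12) = 5*pi/6.

5*pi/6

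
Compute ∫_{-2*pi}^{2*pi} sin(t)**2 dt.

Use the identity sin^2(t) = (1 - cos(2*t))/2.
An antiderivative is F(t) = t/2 - sin(2*t)/4.
Then F(2*pi) - F(-2*pi) = (pi) - (-pi) = 2*pi.

2*pi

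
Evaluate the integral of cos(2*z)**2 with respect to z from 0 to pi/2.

Use the identity cos^2(2*z) = (1 + cos(4*z))/2.
An antiderivative is F(z) = z/2 + sin(4*z)/8.
Then F(pi/2) - F(0) = (pi/4) - (0) = pi/4.

pi/4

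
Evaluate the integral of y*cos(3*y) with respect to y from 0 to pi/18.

-1/9 + pi/108 + sqrt(3)/18

Integrate by parts once (u = y, dv = cos(3*y) dy).
An antiderivative is F(y) = y*sin(3*y)/3 + cos(3*y)/9.
Then F(pi/18) - F(0) = (pi/108 + sqrt(3)/18) - (1/9) = -1/9 + pi/108 + sqrt(3)/18.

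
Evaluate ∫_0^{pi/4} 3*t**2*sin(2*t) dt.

Integrate by parts twice (u = t^2, dv = 3*sin(2*t) dt).
An antiderivative is F(t) = -3*t**2*cos(2*t)/2 + 3*t*sin(2*t)/2 + 3*cos(2*t)/4.
Then F(pi/4) - F(0) = (3*pi/8) - (3/4) = -3/4 + 3*pi/8.

-3/4 + 3*pi/8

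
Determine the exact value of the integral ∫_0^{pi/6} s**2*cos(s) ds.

Integrate by parts twice (u = s^2, dv = cos(s) ds).
An antiderivative is F(s) = s**2*sin(s) + 2*s*cos(s) - 2*sin(s).
Then F(pi/6) - F(0) = (-1 + pi**2/72 + sqrt(3)*pi/6) - (0) = -1 + pi**2/72 + sqrt(3)*pi/6.

-1 + pi**2/72 + sqrt(3)*pi/6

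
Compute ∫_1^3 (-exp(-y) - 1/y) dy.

An antiderivative is F(y) = -log(y) + exp(-y).
Then F(3) - F(1) = (-log(3) + exp(-3)) - (exp(-1)) = -log(3) - exp(-1) + exp(-3).

-log(3) - exp(-1) + exp(-3)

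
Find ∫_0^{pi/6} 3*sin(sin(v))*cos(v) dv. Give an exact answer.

Let u = sin(v), so du = cos(v) dv. When v = 0, u = 0; when v = pi/6, u = 1/2.
The integral becomes 3·∫ sin(u) du from 0 to 1/2, with antiderivative -3*cos(u).
Back in v: F(v) = -3*cos(sin(v)).
Then F(pi/6) - F(0) = (-3*cos(1/2)) - (-3) = 3 - 3*cos(1/2).

3 - 3*cos(1/2)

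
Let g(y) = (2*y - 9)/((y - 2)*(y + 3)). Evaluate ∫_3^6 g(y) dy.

Factor the denominator: y**2 + y - 6 = (y + 3)(y - 2).
Partial fractions: (2*y - 9)/((y - 2)*(y + 3)) = 3/(y + 3) - 1/(y - 2).
An antiderivative is F(y) = -log(y - 2) + 3*log(y + 3).
Then F(6) - F(3) = (-2*log(2) + 6*log(3)) - (3*log(2) + 3*log(3)) = log(27/32).

log(27/32)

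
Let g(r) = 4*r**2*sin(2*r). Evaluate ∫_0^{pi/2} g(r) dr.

Integrate by parts twice (u = r^2, dv = 4*sin(2*r) dr).
An antiderivative is F(r) = -2*r**2*cos(2*r) + 2*r*sin(2*r) + cos(2*r).
Then F(pi/2) - F(0) = (-1 + pi**2/2) - (1) = -2 + pi**2/2.

-2 + pi**2/2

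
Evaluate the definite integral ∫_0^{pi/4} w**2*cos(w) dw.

Integrate by parts twice (u = w^2, dv = cos(w) dw).
An antiderivative is F(w) = w**2*sin(w) + 2*w*cos(w) - 2*sin(w).
Then F(pi/4) - F(0) = (sqrt(2)*(-32 + pi**2 + 8*pi)/32) - (0) = sqrt(2)*(-32 + pi**2 + 8*pi)/32.

sqrt(2)*(-32 + pi**2 + 8*pi)/32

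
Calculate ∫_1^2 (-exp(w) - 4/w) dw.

-exp(2) - log(16) + exp(1)

An antiderivative is F(w) = -exp(w) - 4*log(w).
Then F(2) - F(1) = (-exp(2) - log(16)) - (-exp(1)) = -exp(2) - log(16) + exp(1).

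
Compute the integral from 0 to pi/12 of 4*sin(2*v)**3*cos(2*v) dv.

Let u = sin(2*v), so du = 2*cos(2*v) dv. When v = 0, u = 0; when v = pi/12, u = 1/2.
The integral becomes 2·∫ u**3 du from 0 to 1/2, with antiderivative u**4/2.
Back in v: F(v) = sin(2*v)**4/2.
Then F(pi/12) - F(0) = (1/32) - (0) = 1/32.

1/32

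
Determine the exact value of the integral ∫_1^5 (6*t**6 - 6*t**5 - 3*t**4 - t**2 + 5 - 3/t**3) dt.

By the power rule, an antiderivative is F(t) = 6*t**7/7 - t**6 - 3*t**5/5 - t**3/3 + 5*t + 3/(2*t**2).
Then F(5) - F(1) = (51920063/1050) - (1139/210) = 25957184/525.

25957184/525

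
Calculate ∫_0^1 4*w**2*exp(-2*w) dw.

1 - 5*exp(-2)

Integrate by parts twice (u = w^2, dv = 4*exp(-2*w) dw).
An antiderivative is F(w) = (-2*w**2 - 2*w - 1)*exp(-2*w).
Then F(1) - F(0) = (-5*exp(-2)) - (-1) = 1 - 5*exp(-2).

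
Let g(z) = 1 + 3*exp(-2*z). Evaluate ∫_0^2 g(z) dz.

An antiderivative is F(z) = z - 3*exp(-2*z)/2.
Then F(2) - F(0) = (2 - 3*exp(-4)/2) - (-3/2) = 7/2 - 3*exp(-4)/2.

7/2 - 3*exp(-4)/2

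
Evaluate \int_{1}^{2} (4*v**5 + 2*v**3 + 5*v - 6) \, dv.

By the power rule, an antiderivative is F(v) = 2*v**6/3 + v**4/2 + 5*v**2/2 - 6*v.
Then F(2) - F(1) = (146/3) - (-7/3) = 51.

51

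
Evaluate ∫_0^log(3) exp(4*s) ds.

20

Let u = exp(s), so du = exp(s) ds. When s = 0, u = 1; when s = log(3), u = 3.
The integral becomes ∫ u**3 du from 1 to 3, with antiderivative u**4/4.
Back in s: F(s) = exp(4*s)/4.
Then F(log(3)) - F(0) = (81/4) - (1/4) = 20.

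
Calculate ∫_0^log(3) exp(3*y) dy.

26/3

Let u = exp(y), so du = exp(y) dy. When y = 0, u = 1; when y = log(3), u = 3.
The integral becomes ∫ u**2 du from 1 to 3, with antiderivative u**3/3.
Back in y: F(y) = exp(3*y)/3.
Then F(log(3)) - F(0) = (9) - (1/3) = 26/3.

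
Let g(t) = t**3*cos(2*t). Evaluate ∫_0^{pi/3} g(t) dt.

-sqrt(3)*pi/8 - pi**2/24 + sqrt(3)*pi**3/108 + 9/16

Integrate by parts 3 times (u = t^3, dv = cos(2*t) dt).
An antiderivative is F(t) = t**3*sin(2*t)/2 + 3*t**2*cos(2*t)/4 - 3*t*sin(2*t)/4 - 3*cos(2*t)/8.
Then F(pi/3) - F(0) = (-sqrt(3)*pi/8 - pi**2/24 + 3/16 + sqrt(3)*pi**3/108) - (-3/8) = -sqrt(3)*pi/8 - pi**2/24 + sqrt(3)*pi**3/108 + 9/16.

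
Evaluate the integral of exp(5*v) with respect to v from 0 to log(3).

Let u = exp(v), so du = exp(v) dv. When v = 0, u = 1; when v = log(3), u = 3.
The integral becomes ∫ u**4 du from 1 to 3, with antiderivative u**5/5.
Back in v: F(v) = exp(5*v)/5.
Then F(log(3)) - F(0) = (243/5) - (1/5) = 242/5.

242/5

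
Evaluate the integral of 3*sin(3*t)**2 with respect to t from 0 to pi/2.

Use the identity sin^2(3*t) = (1 - cos(6*t))/2.
An antiderivative is F(t) = 3*t/2 - sin(6*t)/4.
Then F(pi/2) - F(0) = (3*pi/4) - (0) = 3*pi/4.

3*pi/4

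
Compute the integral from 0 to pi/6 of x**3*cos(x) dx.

Integrate by parts 3 times (u = x^3, dv = cos(x) dx).
An antiderivative is F(x) = x**3*sin(x) + 3*x**2*cos(x) - 6*x*sin(x) - 6*cos(x).
Then F(pi/6) - F(0) = (-3*sqrt(3) - pi/2 + pi**3/432 + sqrt(3)*pi**2/24) - (-6) = -3*sqrt(3) - pi/2 + pi**3/432 + sqrt(3)*pi**2/24 + 6.

-3*sqrt(3) - pi/2 + pi**3/432 + sqrt(3)*pi**2/24 + 6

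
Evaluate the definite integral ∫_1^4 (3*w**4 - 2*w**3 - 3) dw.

4773/10

By the power rule, an antiderivative is F(w) = 3*w**5/5 - w**4/2 - 3*w.
Then F(4) - F(1) = (2372/5) - (-29/10) = 4773/10.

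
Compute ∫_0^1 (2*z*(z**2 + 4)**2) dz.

Let u = z**2 + 4, so du = 2*z dz. When z = 0, u = 4; when z = 1, u = 5.
The integral becomes ∫ u**2 du from 4 to 5, with antiderivative u**3/3.
Back in z: F(z) = (z**2 + 4)**3/3.
Then F(1) - F(0) = (125/3) - (64/3) = 61/3.

61/3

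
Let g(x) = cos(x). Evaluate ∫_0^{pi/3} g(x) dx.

sqrt(3)/2

An antiderivative is F(x) = sin(x).
Then F(pi/3) - F(0) = (sqrt(3)/2) - (0) = sqrt(3)/2.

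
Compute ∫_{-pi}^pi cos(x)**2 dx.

pi

Use the identity cos^2(x) = (1 + cos(2*x))/2.
An antiderivative is F(x) = x/2 + sin(2*x)/4.
Then F(pi) - F(-pi) = (pi/2) - (-pi/2) = pi.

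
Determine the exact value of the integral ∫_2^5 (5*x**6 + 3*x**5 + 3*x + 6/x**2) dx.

By the power rule, an antiderivative is F(x) = 5*x**7/7 + x**6/2 + 3*x**2/2 - 6/x.
Then F(5) - F(2) = (2227833/35) - (885/7) = 2223408/35.

2223408/35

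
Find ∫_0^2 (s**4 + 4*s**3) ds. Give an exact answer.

112/5

By the power rule, an antiderivative is F(s) = s**5/5 + s**4.
Then F(2) - F(0) = (112/5) - (0) = 112/5.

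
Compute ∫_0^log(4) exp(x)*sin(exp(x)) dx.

cos(1) - cos(4)

Let u = exp(x), so du = exp(x) dx. When x = 0, u = 1; when x = log(4), u = 4.
The integral becomes ∫ sin(u) du from 1 to 4, with antiderivative -cos(u).
Back in x: F(x) = -cos(exp(x)).
Then F(log(4)) - F(0) = (-cos(4)) - (-cos(1)) = cos(1) - cos(4).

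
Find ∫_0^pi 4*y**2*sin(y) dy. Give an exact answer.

Integrate by parts twice (u = y^2, dv = 4*sin(y) dy).
An antiderivative is F(y) = -4*y**2*cos(y) + 8*y*sin(y) + 8*cos(y).
Then F(pi) - F(0) = (-8 + 4*pi**2) - (8) = -16 + 4*pi**2.

-16 + 4*pi**2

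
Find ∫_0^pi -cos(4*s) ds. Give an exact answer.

0

An antiderivative is F(s) = -sin(4*s)/4.
Then F(pi) - F(0) = (0) - (0) = 0.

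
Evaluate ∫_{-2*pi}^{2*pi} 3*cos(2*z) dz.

An antiderivative is F(z) = 3*sin(2*z)/2.
Then F(2*pi) - F(-2*pi) = (0) - (0) = 0.

0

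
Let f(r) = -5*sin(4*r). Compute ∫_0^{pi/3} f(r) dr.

An antiderivative is F(r) = 5*cos(4*r)/4.
Then F(pi/3) - F(0) = (-5/8) - (5/4) = -15/8.

-15/8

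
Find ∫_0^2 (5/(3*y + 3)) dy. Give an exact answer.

5*log(3)/3

An antiderivative is F(y) = 5*log(3*y + 3)/3.
Then F(2) - F(0) = (10*log(3)/3) - (5*log(3)/3) = 5*log(3)/3.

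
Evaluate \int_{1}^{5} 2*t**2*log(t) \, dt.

Integrate by parts once (u = ln t, dv = 2*t**2 dt).
An antiderivative is F(t) = 2*t**3*(3*log(t) - 1)/9.
Then F(5) - F(1) = (-250/9 + 250*log(5)/3) - (-2/9) = -248/9 + 250*log(5)/3.

-248/9 + 250*log(5)/3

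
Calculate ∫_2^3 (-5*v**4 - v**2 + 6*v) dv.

By the power rule, an antiderivative is F(v) = -v**5 - v**3/3 + 3*v**2.
Then F(3) - F(2) = (-225) - (-68/3) = -607/3.

-607/3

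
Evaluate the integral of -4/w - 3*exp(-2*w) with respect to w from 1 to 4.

-8*log(2) - 3*exp(-2)/2 + 3*exp(-8)/2

An antiderivative is F(w) = -4*log(w) + 3*exp(-2*w)/2.
Then F(4) - F(1) = (-8*log(2) + 3*exp(-8)/2) - (3*exp(-2)/2) = -8*log(2) - 3*exp(-2)/2 + 3*exp(-8)/2.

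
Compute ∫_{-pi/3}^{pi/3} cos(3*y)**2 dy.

Use the identity cos^2(3*y) = (1 + cos(6*y))/2.
An antiderivative is F(y) = y/2 + sin(6*y)/12.
Then F(pi/3) - F(-pi/3) = (pi/6) - (-pi/6) = pi/3.

pi/3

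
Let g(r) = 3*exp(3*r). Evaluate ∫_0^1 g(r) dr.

-1 + exp(3)

An antiderivative is F(r) = exp(3*r).
Then F(1) - F(0) = (exp(3)) - (1) = -1 + exp(3).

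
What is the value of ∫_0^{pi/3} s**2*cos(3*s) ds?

-2*pi/27

Integrate by parts twice (u = s^2, dv = cos(3*s) ds).
An antiderivative is F(s) = s**2*sin(3*s)/3 + 2*s*cos(3*s)/9 - 2*sin(3*s)/27.
Then F(pi/3) - F(0) = (-2*pi/27) - (0) = -2*pi/27.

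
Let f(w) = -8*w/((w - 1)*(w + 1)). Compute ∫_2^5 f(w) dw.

Factor the denominator: w**2 - 1 = (w + 1)(w - 1).
Partial fractions: -8*w/((w - 1)*(w + 1)) = -4/(w + 1) - 4/(w - 1).
An antiderivative is F(w) = -4*log(w - 1) - 4*log(w + 1).
Then F(5) - F(2) = (-12*log(2) - 4*log(3)) - (-log(81)) = -12*log(2).

-12*log(2)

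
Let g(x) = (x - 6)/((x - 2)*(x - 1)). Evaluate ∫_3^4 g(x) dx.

Factor the denominator: x**2 - 3*x + 2 = (x - 1)(x - 2).
Partial fractions: (x - 6)/((x - 2)*(x - 1)) = 5/(x - 1) - 4/(x - 2).
An antiderivative is F(x) = -4*log(x - 2) + 5*log(x - 1).
Then F(4) - F(3) = (-4*log(2) + 5*log(3)) - (log(32)) = -9*log(2) + 5*log(3).

-9*log(2) + 5*log(3)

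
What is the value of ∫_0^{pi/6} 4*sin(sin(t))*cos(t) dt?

4 - 4*cos(1/2)

Let u = sin(t), so du = cos(t) dt. When t = 0, u = 0; when t = pi/6, u = 1/2.
The integral becomes 4·∫ sin(u) du from 0 to 1/2, with antiderivative -4*cos(u).
Back in t: F(t) = -4*cos(sin(t)).
Then F(pi/6) - F(0) = (-4*cos(1/2)) - (-4) = 4 - 4*cos(1/2).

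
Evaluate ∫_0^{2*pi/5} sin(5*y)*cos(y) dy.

Use the identity sin(5*y)cos(y) = [sin(6*y) + sin(4*y)]/2.
An antiderivative is F(y) = -cos(4*y)/8 - cos(6*y)/12.
Then F(2*pi/5) - F(0) = (5/96 - 5*sqrt(5)/96) - (-5/24) = 25/96 - 5*sqrt(5)/96.

25/96 - 5*sqrt(5)/96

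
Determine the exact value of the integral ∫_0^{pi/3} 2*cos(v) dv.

sqrt(3)

An antiderivative is F(v) = 2*sin(v).
Then F(pi/3) - F(0) = (sqrt(3)) - (0) = sqrt(3).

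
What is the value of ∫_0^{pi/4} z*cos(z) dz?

Integrate by parts once (u = z, dv = cos(z) dz).
An antiderivative is F(z) = z*sin(z) + cos(z).
Then F(pi/4) - F(0) = (sqrt(2)*(pi + 4)/8) - (1) = -1 + sqrt(2)*pi/8 + sqrt(2)/2.

-1 + sqrt(2)*pi/8 + sqrt(2)/2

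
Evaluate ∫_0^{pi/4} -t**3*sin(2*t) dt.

3/8 - 3*pi**2/64

Integrate by parts 3 times (u = t^3, dv = -sin(2*t) dt).
An antiderivative is F(t) = t**3*cos(2*t)/2 - 3*t**2*sin(2*t)/4 - 3*t*cos(2*t)/4 + 3*sin(2*t)/8.
Then F(pi/4) - F(0) = (3/8 - 3*pi**2/64) - (0) = 3/8 - 3*pi**2/64.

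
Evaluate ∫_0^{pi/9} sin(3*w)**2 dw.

Use the identity sin^2(3*w) = (1 - cos(6*w))/2.
An antiderivative is F(w) = w/2 - sin(6*w)/12.
Then F(pi/9) - F(0) = (-sqrt(3)/24 + pi/18) - (0) = -sqrt(3)/24 + pi/18.

-sqrt(3)/24 + pi/18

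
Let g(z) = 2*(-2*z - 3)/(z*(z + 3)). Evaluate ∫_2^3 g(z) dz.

log(25/81)

Factor the denominator: z**2 + 3*z = (z + 3)z.
Partial fractions: 2*(-2*z - 3)/(z*(z + 3)) = -2/(z + 3) - 2/z.
An antiderivative is F(z) = -2*log(z) - 2*log(z + 3).
Then F(3) - F(2) = (-4*log(3) - 2*log(2)) - (-log(100)) = log(25/81).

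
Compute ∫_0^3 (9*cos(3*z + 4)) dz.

3*sin(13) - 3*sin(4)

Let u = 3*z + 4, so du = 3 dz. When z = 0, u = 4; when z = 3, u = 13.
The integral becomes 3·∫ cos(u) du from 4 to 13, with antiderivative 3*sin(u).
Back in z: F(z) = 3*sin(3*z + 4).
Then F(3) - F(0) = (3*sin(13)) - (3*sin(4)) = 3*sin(13) - 3*sin(4).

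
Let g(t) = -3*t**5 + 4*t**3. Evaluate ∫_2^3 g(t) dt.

By the power rule, an antiderivative is F(t) = -t**6/2 + t**4.
Then F(3) - F(2) = (-567/2) - (-16) = -535/2.

-535/2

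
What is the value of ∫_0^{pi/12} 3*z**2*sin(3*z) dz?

Integrate by parts twice (u = z^2, dv = 3*sin(3*z) dz).
An antiderivative is F(z) = -z**2*cos(3*z) + 2*z*sin(3*z)/3 + 2*cos(3*z)/9.
Then F(pi/12) - F(0) = (sqrt(2)*(-pi**2 + 8*pi + 32)/288) - (2/9) = -2/9 - sqrt(2)*pi**2/288 + sqrt(2)*pi/36 + sqrt(2)/9.

-2/9 - sqrt(2)*pi**2/288 + sqrt(2)*pi/36 + sqrt(2)/9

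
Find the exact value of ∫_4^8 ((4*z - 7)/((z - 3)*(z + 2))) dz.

-3*log(3) + 4*log(5)

Factor the denominator: z**2 - z - 6 = (z + 2)(z - 3).
Partial fractions: (4*z - 7)/((z - 3)*(z + 2)) = 3/(z + 2) + 1/(z - 3).
An antiderivative is F(z) = log(z - 3) + 3*log(z + 2).
Then F(8) - F(4) = (3*log(2) + 4*log(5)) - (3*log(2) + 3*log(3)) = -3*log(3) + 4*log(5).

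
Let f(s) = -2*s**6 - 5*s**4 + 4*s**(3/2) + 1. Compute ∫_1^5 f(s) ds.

-890496/35 + 40*sqrt(5)

By the power rule, an antiderivative is F(s) = -2*s**7/7 + 8*s**(5/2)/5 - s**5 + s.
Then F(5) - F(1) = (-178090/7 + 40*sqrt(5)) - (46/35) = -890496/35 + 40*sqrt(5).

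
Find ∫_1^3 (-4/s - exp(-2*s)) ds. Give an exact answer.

An antiderivative is F(s) = -4*log(s) + exp(-2*s)/2.
Then F(3) - F(1) = (-4*log(3) + exp(-6)/2) - (exp(-2)/2) = (-8*exp(6)*log(3) - exp(4) + 1)*exp(-6)/2.

(-8*exp(6)*log(3) - exp(4) + 1)*exp(-6)/2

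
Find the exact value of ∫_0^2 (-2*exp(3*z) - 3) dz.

-2*exp(6)/3 - 16/3

An antiderivative is F(z) = -2*exp(3*z)/3 - 3*z.
Then F(2) - F(0) = (-2*exp(6)/3 - 6) - (-2/3) = -2*exp(6)/3 - 16/3.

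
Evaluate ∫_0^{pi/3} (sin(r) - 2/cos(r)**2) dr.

1/2 - 2*sqrt(3)

An antiderivative is F(r) = -cos(r) - 2*tan(r).
Then F(pi/3) - F(0) = (-2*sqrt(3) - 1/2) - (-1) = 1/2 - 2*sqrt(3).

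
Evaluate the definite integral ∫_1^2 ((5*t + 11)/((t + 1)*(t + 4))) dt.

Factor the denominator: t**2 + 5*t + 4 = (t + 4)(t + 1).
Partial fractions: (5*t + 11)/((t + 1)*(t + 4)) = 3/(t + 4) + 2/(t + 1).
An antiderivative is F(t) = 2*log(t + 1) + 3*log(t + 4).
Then F(2) - F(1) = (3*log(2) + 5*log(3)) - (2*log(2) + 3*log(5)) = -3*log(5) + log(2) + 5*log(3).

-3*log(5) + log(2) + 5*log(3)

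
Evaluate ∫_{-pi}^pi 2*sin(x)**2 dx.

Use the identity sin^2(x) = (1 - cos(2*x))/2.
An antiderivative is F(x) = x - sin(2*x)/2.
Then F(pi) - F(-pi) = (pi) - (-pi) = 2*pi.

2*pi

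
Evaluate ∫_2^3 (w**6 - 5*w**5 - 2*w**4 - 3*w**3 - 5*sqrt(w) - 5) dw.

-167233/420 - 10*sqrt(3) + 20*sqrt(2)/3

By the power rule, an antiderivative is F(w) = w**7/7 - 5*w**6/6 - 2*w**5/5 - 3*w**4/4 - 10*w**(3/2)/3 - 5*w.
Then F(3) - F(2) = (-65523/140 - 10*sqrt(3)) - (-7334/105 - 20*sqrt(2)/3) = -167233/420 - 10*sqrt(3) + 20*sqrt(2)/3.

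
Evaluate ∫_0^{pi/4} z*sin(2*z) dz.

Integrate by parts once (u = z, dv = sin(2*z) dz).
An antiderivative is F(z) = -z*cos(2*z)/2 + sin(2*z)/4.
Then F(pi/4) - F(0) = (1/4) - (0) = 1/4.

1/4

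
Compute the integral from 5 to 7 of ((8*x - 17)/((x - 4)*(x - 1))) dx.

Factor the denominator: x**2 - 5*x + 4 = (x - 1)(x - 4).
Partial fractions: (8*x - 17)/((x - 4)*(x - 1)) = 3/(x - 1) + 5/(x - 4).
An antiderivative is F(x) = 5*log(x - 4) + 3*log(x - 1).
Then F(7) - F(5) = (3*log(2) + 8*log(3)) - (log(64)) = -3*log(2) + 8*log(3).

-3*log(2) + 8*log(3)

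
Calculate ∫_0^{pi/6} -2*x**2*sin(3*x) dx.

Integrate by parts twice (u = x^2, dv = -2*sin(3*x) dx).
An antiderivative is F(x) = 2*x**2*cos(3*x)/3 - 4*x*sin(3*x)/9 - 4*cos(3*x)/27.
Then F(pi/6) - F(0) = (-2*pi/27) - (-4/27) = 4/27 - 2*pi/27.

4/27 - 2*pi/27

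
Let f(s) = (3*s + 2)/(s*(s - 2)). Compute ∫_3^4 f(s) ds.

Factor the denominator: s**2 - 2*s = s(s - 2).
Partial fractions: (3*s + 2)/(s*(s - 2)) = -1/s + 4/(s - 2).
An antiderivative is F(s) = -log(s) + 4*log(s - 2).
Then F(4) - F(3) = (log(4)) - (-log(3)) = log(12).

log(12)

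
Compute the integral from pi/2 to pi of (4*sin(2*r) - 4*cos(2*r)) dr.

-4

An antiderivative is F(r) = -2*sin(2*r) - 2*cos(2*r).
Then F(pi) - F(pi/2) = (-2) - (2) = -4.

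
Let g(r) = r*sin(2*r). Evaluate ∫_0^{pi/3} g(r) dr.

Integrate by parts once (u = r, dv = sin(2*r) dr).
An antiderivative is F(r) = -r*cos(2*r)/2 + sin(2*r)/4.
Then F(pi/3) - F(0) = (sqrt(3)/8 + pi/12) - (0) = sqrt(3)/8 + pi/12.

sqrt(3)/8 + pi/12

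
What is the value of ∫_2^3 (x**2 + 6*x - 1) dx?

61/3

By the power rule, an antiderivative is F(x) = x**3/3 + 3*x**2 - x.
Then F(3) - F(2) = (33) - (38/3) = 61/3.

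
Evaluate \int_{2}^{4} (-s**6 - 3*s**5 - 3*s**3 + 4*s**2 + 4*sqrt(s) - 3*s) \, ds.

-31082/7 - 16*sqrt(2)/3

By the power rule, an antiderivative is F(s) = -s**7/7 - s**6/2 - 3*s**4/4 + 8*s**(3/2)/3 + 4*s**3/3 - 3*s**2/2.
Then F(4) - F(2) = (-94456/21) - (-1210/21 + 16*sqrt(2)/3) = -31082/7 - 16*sqrt(2)/3.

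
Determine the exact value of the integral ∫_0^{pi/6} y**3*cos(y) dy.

Integrate by parts 3 times (u = y^3, dv = cos(y) dy).
An antiderivative is F(y) = y**3*sin(y) + 3*y**2*cos(y) - 6*y*sin(y) - 6*cos(y).
Then F(pi/6) - F(0) = (-3*sqrt(3) - pi/2 + pi**3/432 + sqrt(3)*pi**2/24) - (-6) = -3*sqrt(3) - pi/2 + pi**3/432 + sqrt(3)*pi**2/24 + 6.

-3*sqrt(3) - pi/2 + pi**3/432 + sqrt(3)*pi**2/24 + 6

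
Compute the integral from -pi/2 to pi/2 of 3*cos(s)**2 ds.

Use the identity cos^2(s) = (1 + cos(2*s))/2.
An antiderivative is F(s) = 3*s/2 + 3*sin(2*s)/4.
Then F(pi/2) - F(-pi/2) = (3*pi/4) - (-3*pi/4) = 3*pi/2.

3*pi/2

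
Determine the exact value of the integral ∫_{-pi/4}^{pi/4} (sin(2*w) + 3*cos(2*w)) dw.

3

An antiderivative is F(w) = 3*sin(2*w)/2 - cos(2*w)/2.
Then F(pi/4) - F(-pi/4) = (3/2) - (-3/2) = 3.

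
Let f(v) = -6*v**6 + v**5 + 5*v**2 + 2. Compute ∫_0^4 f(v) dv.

By the power rule, an antiderivative is F(v) = -6*v**7/7 + v**6/6 + 5*v**3/3 + 2*v.
Then F(4) - F(0) = (-278168/21) - (0) = -278168/21.

-278168/21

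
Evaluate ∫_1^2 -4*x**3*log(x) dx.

15/4 - 16*log(2)

Integrate by parts once (u = ln x, dv = -4*x**3 dx).
An antiderivative is F(x) = -x**4*(4*log(x) - 1)/4.
Then F(2) - F(1) = (4 - 16*log(2)) - (1/4) = 15/4 - 16*log(2).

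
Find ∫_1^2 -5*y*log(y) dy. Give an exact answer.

Integrate by parts once (u = ln y, dv = -5*y dy).
An antiderivative is F(y) = -5*y**2*(2*log(y) - 1)/4.
Then F(2) - F(1) = (5 - 10*log(2)) - (5/4) = 15/4 - 10*log(2).

15/4 - 10*log(2)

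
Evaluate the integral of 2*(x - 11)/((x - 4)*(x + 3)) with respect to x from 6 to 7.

Factor the denominator: x**2 - x - 12 = (x + 3)(x - 4).
Partial fractions: 2*(x - 11)/((x - 4)*(x + 3)) = 4/(x + 3) - 2/(x - 4).
An antiderivative is F(x) = -2*log(x - 4) + 4*log(x + 3).
Then F(7) - F(6) = (-2*log(3) + 4*log(2) + 4*log(5)) - (-2*log(2) + 8*log(3)) = -10*log(3) + 6*log(2) + 4*log(5).

-10*log(3) + 6*log(2) + 4*log(5)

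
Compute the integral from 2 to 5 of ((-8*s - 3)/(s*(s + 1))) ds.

Factor the denominator: s**2 + s = (s + 1)s.
Partial fractions: (-8*s - 3)/(s*(s + 1)) = -5/(s + 1) - 3/s.
An antiderivative is F(s) = -3*log(s) - 5*log(s + 1).
Then F(5) - F(2) = (-5*log(3) - 3*log(5) - 5*log(2)) - (-5*log(3) - 3*log(2)) = -3*log(5) - 2*log(2).

-3*log(5) - 2*log(2)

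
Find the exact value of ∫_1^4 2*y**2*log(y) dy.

Integrate by parts once (u = ln y, dv = 2*y**2 dy).
An antiderivative is F(y) = 2*y**3*(3*log(y) - 1)/9.
Then F(4) - F(1) = (-128/9 + 256*log(2)/3) - (-2/9) = -14 + 256*log(2)/3.

-14 + 256*log(2)/3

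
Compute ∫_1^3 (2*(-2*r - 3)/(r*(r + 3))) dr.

log(4/81)

Factor the denominator: r**2 + 3*r = (r + 3)r.
Partial fractions: 2*(-2*r - 3)/(r*(r + 3)) = -2/(r + 3) - 2/r.
An antiderivative is F(r) = -2*log(r) - 2*log(r + 3).
Then F(3) - F(1) = (-4*log(3) - 2*log(2)) - (-log(16)) = log(4/81).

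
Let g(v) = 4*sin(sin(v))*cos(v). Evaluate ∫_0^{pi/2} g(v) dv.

4 - 4*cos(1)

Let u = sin(v), so du = cos(v) dv. When v = 0, u = 0; when v = pi/2, u = 1.
The integral becomes 4·∫ sin(u) du from 0 to 1, with antiderivative -4*cos(u).
Back in v: F(v) = -4*cos(sin(v)).
Then F(pi/2) - F(0) = (-4*cos(1)) - (-4) = 4 - 4*cos(1).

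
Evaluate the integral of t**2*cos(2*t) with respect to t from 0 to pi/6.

-sqrt(3)/8 + sqrt(3)*pi**2/144 + pi/24

Integrate by parts twice (u = t^2, dv = cos(2*t) dt).
An antiderivative is F(t) = t**2*sin(2*t)/2 + t*cos(2*t)/2 - sin(2*t)/4.
Then F(pi/6) - F(0) = (-sqrt(3)/8 + sqrt(3)*pi**2/144 + pi/24) - (0) = -sqrt(3)/8 + sqrt(3)*pi**2/144 + pi/24.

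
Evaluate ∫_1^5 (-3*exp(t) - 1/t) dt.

-3*exp(5) - log(5) + 3*exp(1)

An antiderivative is F(t) = -3*exp(t) - log(t).
Then F(5) - F(1) = (-3*exp(5) - log(5)) - (-3*exp(1)) = -3*exp(5) - log(5) + 3*exp(1).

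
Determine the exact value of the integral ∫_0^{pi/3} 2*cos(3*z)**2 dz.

Use the identity cos^2(3*z) = (1 + cos(6*z))/2.
An antiderivative is F(z) = z + sin(6*z)/6.
Then F(pi/3) - F(0) = (pi/3) - (0) = pi/3.

pi/3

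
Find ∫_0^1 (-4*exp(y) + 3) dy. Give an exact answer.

An antiderivative is F(y) = 3*y - 4*exp(y).
Then F(1) - F(0) = (3 - 4*E) - (-4) = 7 - 4*E.

7 - 4*E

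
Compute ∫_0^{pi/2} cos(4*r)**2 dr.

Use the identity cos^2(4*r) = (1 + cos(8*r))/2.
An antiderivative is F(r) = r/2 + sin(8*r)/16.
Then F(pi/2) - F(0) = (pi/4) - (0) = pi/4.

pi/4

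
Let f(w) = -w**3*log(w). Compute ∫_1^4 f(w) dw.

255/16 - 128*log(2)

Integrate by parts once (u = ln w, dv = -w**3 dw).
An antiderivative is F(w) = -w**4*(4*log(w) - 1)/16.
Then F(4) - F(1) = (16 - 128*log(2)) - (1/16) = 255/16 - 128*log(2).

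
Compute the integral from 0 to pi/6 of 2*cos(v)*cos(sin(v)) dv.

2*sin(1/2)

Let u = sin(v), so du = cos(v) dv. When v = 0, u = 0; when v = pi/6, u = 1/2.
The integral becomes 2·∫ cos(u) du from 0 to 1/2, with antiderivative 2*sin(u).
Back in v: F(v) = 2*sin(sin(v)).
Then F(pi/6) - F(0) = (2*sin(1/2)) - (0) = 2*sin(1/2).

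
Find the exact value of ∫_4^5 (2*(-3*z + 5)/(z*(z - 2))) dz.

-5*log(5) - log(3) + 11*log(2)

Factor the denominator: z**2 - 2*z = z(z - 2).
Partial fractions: 2*(-3*z + 5)/(z*(z - 2)) = -5/z - 1/(z - 2).
An antiderivative is F(z) = -5*log(z) - log(z - 2).
Then F(5) - F(4) = (-5*log(5) - log(3)) - (-11*log(2)) = -5*log(5) - log(3) + 11*log(2).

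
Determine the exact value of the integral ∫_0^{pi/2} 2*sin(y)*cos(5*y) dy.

Use the identity sin(y)cos(5*y) = [sin(6*y) + sin(-4*y)]/2.
An antiderivative is F(y) = cos(4*y)/4 - cos(6*y)/6.
Then F(pi/2) - F(0) = (5/12) - (1/12) = 1/3.

1/3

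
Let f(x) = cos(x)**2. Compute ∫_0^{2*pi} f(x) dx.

pi

Use the identity cos^2(x) = (1 + cos(2*x))/2.
An antiderivative is F(x) = x/2 + sin(2*x)/4.
Then F(2*pi) - F(0) = (pi) - (0) = pi.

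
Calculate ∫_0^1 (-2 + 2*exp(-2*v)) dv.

-1 - exp(-2)

An antiderivative is F(v) = -2*v - exp(-2*v).
Then F(1) - F(0) = (-2 - exp(-2)) - (-1) = -1 - exp(-2).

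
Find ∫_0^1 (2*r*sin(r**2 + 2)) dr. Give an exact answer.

cos(2) - cos(3)

Let u = r**2 + 2, so du = 2*r dr. When r = 0, u = 2; when r = 1, u = 3.
The integral becomes ∫ sin(u) du from 2 to 3, with antiderivative -cos(u).
Back in r: F(r) = -cos(r**2 + 2).
Then F(1) - F(0) = (-cos(3)) - (-cos(2)) = cos(2) - cos(3).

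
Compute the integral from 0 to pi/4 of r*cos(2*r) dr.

-1/4 + pi/8

Integrate by parts once (u = r, dv = cos(2*r) dr).
An antiderivative is F(r) = r*sin(2*r)/2 + cos(2*r)/4.
Then F(pi/4) - F(0) = (pi/8) - (1/4) = -1/4 + pi/8.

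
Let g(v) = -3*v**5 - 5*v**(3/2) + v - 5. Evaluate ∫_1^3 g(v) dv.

-368 - 18*sqrt(3)

By the power rule, an antiderivative is F(v) = -v**6/2 - 2*v**(5/2) + v**2/2 - 5*v.
Then F(3) - F(1) = (-375 - 18*sqrt(3)) - (-7) = -368 - 18*sqrt(3).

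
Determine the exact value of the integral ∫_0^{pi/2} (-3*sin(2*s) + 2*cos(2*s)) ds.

-3

An antiderivative is F(s) = sin(2*s) + 3*cos(2*s)/2.
Then F(pi/2) - F(0) = (-3/2) - (3/2) = -3.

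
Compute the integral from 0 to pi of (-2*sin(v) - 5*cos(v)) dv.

-4

An antiderivative is F(v) = -5*sin(v) + 2*cos(v).
Then F(pi) - F(0) = (-2) - (2) = -4.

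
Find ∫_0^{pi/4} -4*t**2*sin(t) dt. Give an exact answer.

Integrate by parts twice (u = t^2, dv = -4*sin(t) dt).
An antiderivative is F(t) = 4*t**2*cos(t) - 8*t*sin(t) - 8*cos(t).
Then F(pi/4) - F(0) = (sqrt(2)*(-4 - pi + pi**2/8)) - (-8) = -4*sqrt(2) - sqrt(2)*pi + sqrt(2)*pi**2/8 + 8.

-4*sqrt(2) - sqrt(2)*pi + sqrt(2)*pi**2/8 + 8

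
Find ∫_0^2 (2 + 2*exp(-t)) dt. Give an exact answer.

An antiderivative is F(t) = 2*t - 2*exp(-t).
Then F(2) - F(0) = (4 - 2*exp(-2)) - (-2) = 6 - 2*exp(-2).

6 - 2*exp(-2)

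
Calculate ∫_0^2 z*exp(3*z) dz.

Integrate by parts once (u = z, dv = exp(3*z) dz).
An antiderivative is F(z) = (3*z - 1)*exp(3*z)/9.
Then F(2) - F(0) = (5*exp(6)/9) - (-1/9) = 1/9 + 5*exp(6)/9.

1/9 + 5*exp(6)/9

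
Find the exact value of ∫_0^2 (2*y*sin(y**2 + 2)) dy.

Let u = y**2 + 2, so du = 2*y dy. When y = 0, u = 2; when y = 2, u = 6.
The integral becomes ∫ sin(u) du from 2 to 6, with antiderivative -cos(u).
Back in y: F(y) = -cos(y**2 + 2).
Then F(2) - F(0) = (-cos(6)) - (-cos(2)) = -cos(6) + cos(2).

-cos(6) + cos(2)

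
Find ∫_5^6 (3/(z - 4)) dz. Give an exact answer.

An antiderivative is F(z) = 3*log(z - 4).
Then F(6) - F(5) = (log(8)) - (0) = log(8).

log(8)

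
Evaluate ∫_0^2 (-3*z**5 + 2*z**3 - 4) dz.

By the power rule, an antiderivative is F(z) = -z**6/2 + z**4/2 - 4*z.
Then F(2) - F(0) = (-32) - (0) = -32.

-32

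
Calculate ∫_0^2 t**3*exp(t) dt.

Integrate by parts 3 times (u = t^3, dv = exp(t) dt).
An antiderivative is F(t) = (t**3 - 3*t**2 + 6*t - 6)*exp(t).
Then F(2) - F(0) = (2*exp(2)) - (-6) = 6 + 2*exp(2).

6 + 2*exp(2)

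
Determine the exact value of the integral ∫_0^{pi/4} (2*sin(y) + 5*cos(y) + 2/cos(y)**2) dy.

An antiderivative is F(y) = 5*sin(y) - 2*cos(y) + 2*tan(y).
Then F(pi/4) - F(0) = (2 + 3*sqrt(2)/2) - (-2) = 3*sqrt(2)/2 + 4.

3*sqrt(2)/2 + 4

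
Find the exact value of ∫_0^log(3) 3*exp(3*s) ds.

Let u = exp(s), so du = exp(s) ds. When s = 0, u = 1; when s = log(3), u = 3.
The integral becomes 3·∫ u**2 du from 1 to 3, with antiderivative u**3.
Back in s: F(s) = exp(3*s).
Then F(log(3)) - F(0) = (27) - (1) = 26.

26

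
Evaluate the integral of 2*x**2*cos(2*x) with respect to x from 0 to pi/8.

Integrate by parts twice (u = x^2, dv = 2*cos(2*x) dx).
An antiderivative is F(x) = x**2*sin(2*x) + x*cos(2*x) - sin(2*x)/2.
Then F(pi/8) - F(0) = (sqrt(2)*(-32 + pi**2 + 8*pi)/128) - (0) = sqrt(2)*(-32 + pi**2 + 8*pi)/128.

sqrt(2)*(-32 + pi**2 + 8*pi)/128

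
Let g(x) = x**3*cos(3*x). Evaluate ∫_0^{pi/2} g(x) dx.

Integrate by parts 3 times (u = x^3, dv = cos(3*x) dx).
An antiderivative is F(x) = x**3*sin(3*x)/3 + x**2*cos(3*x)/3 - 2*x*sin(3*x)/9 - 2*cos(3*x)/27.
Then F(pi/2) - F(0) = (-pi**3/24 + pi/9) - (-2/27) = -pi**3/24 + 2/27 + pi/9.

-pi**3/24 + 2/27 + pi/9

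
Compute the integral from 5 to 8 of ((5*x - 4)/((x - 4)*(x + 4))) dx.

Factor the denominator: x**2 - 16 = (x + 4)(x - 4).
Partial fractions: (5*x - 4)/((x - 4)*(x + 4)) = 3/(x + 4) + 2/(x - 4).
An antiderivative is F(x) = 2*log(x - 4) + 3*log(x + 4).
Then F(8) - F(5) = (3*log(3) + 10*log(2)) - (6*log(3)) = -3*log(3) + 10*log(2).

-3*log(3) + 10*log(2)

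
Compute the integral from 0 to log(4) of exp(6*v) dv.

1365/2

Let u = exp(v), so du = exp(v) dv. When v = 0, u = 1; when v = log(4), u = 4.
The integral becomes ∫ u**5 du from 1 to 4, with antiderivative u**6/6.
Back in v: F(v) = exp(6*v)/6.
Then F(log(4)) - F(0) = (2048/3) - (1/6) = 1365/2.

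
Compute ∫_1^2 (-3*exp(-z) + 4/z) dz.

-3*exp(-1) + 3*exp(-2) + 4*log(2)

An antiderivative is F(z) = 4*log(z) + 3*exp(-z).
Then F(2) - F(1) = (3*exp(-2) + 4*log(2)) - (3*exp(-1)) = -3*exp(-1) + 3*exp(-2) + 4*log(2).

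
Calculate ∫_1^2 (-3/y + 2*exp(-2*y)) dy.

An antiderivative is F(y) = -3*log(y) - exp(-2*y).
Then F(2) - F(1) = (-3*log(2) - exp(-4)) - (-exp(-2)) = -3*log(2) - exp(-4) + exp(-2).

-3*log(2) - exp(-4) + exp(-2)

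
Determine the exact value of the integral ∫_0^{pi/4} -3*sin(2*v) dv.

-3/2

An antiderivative is F(v) = 3*cos(2*v)/2.
Then F(pi/4) - F(0) = (0) - (3/2) = -3/2.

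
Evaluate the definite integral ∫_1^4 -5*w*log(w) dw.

75/4 - 80*log(2)

Integrate by parts once (u = ln w, dv = -5*w dw).
An antiderivative is F(w) = -5*w**2*(2*log(w) - 1)/4.
Then F(4) - F(1) = (20 - 80*log(2)) - (5/4) = 75/4 - 80*log(2).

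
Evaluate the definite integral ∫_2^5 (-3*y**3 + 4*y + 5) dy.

By the power rule, an antiderivative is F(y) = -3*y**4/4 + 2*y**2 + 5*y.
Then F(5) - F(2) = (-1575/4) - (6) = -1599/4.

-1599/4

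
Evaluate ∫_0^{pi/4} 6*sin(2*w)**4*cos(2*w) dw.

Let u = sin(2*w), so du = 2*cos(2*w) dw. When w = 0, u = 0; when w = pi/4, u = 1.
The integral becomes 3·∫ u**4 du from 0 to 1, with antiderivative 3*u**5/5.
Back in w: F(w) = 3*sin(2*w)**5/5.
Then F(pi/4) - F(0) = (3/5) - (0) = 3/5.

3/5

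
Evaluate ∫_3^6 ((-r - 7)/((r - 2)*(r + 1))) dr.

-10*log(2) + 2*log(7)

Factor the denominator: r**2 - r - 2 = (r + 1)(r - 2).
Partial fractions: (-r - 7)/((r - 2)*(r + 1)) = 2/(r + 1) - 3/(r - 2).
An antiderivative is F(r) = -3*log(r - 2) + 2*log(r + 1).
Then F(6) - F(3) = (log(49/64)) - (log(16)) = -10*log(2) + 2*log(7).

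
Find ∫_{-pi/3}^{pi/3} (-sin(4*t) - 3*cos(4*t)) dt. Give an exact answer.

3*sqrt(3)/4

An antiderivative is F(t) = -3*sin(4*t)/4 + cos(4*t)/4.
Then F(pi/3) - F(-pi/3) = (-1/8 + 3*sqrt(3)/8) - (-3*sqrt(3)/8 - 1/8) = 3*sqrt(3)/4.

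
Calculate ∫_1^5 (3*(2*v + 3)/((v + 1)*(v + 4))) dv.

-5*log(5) + 11*log(3)

Factor the denominator: v**2 + 5*v + 4 = (v + 4)(v + 1).
Partial fractions: 3*(2*v + 3)/((v + 1)*(v + 4)) = 5/(v + 4) + 1/(v + 1).
An antiderivative is F(v) = log(v + 1) + 5*log(v + 4).
Then F(5) - F(1) = (log(2) + 11*log(3)) - (log(2) + 5*log(5)) = -5*log(5) + 11*log(3).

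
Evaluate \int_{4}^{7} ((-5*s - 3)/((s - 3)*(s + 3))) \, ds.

-8*log(2) - 2*log(5) + 2*log(7)

Factor the denominator: s**2 - 9 = (s + 3)(s - 3).
Partial fractions: (-5*s - 3)/((s - 3)*(s + 3)) = -2/(s + 3) - 3/(s - 3).
An antiderivative is F(s) = -3*log(s - 3) - 2*log(s + 3).
Then F(7) - F(4) = (-8*log(2) - 2*log(5)) - (-log(49)) = -8*log(2) - 2*log(5) + 2*log(7).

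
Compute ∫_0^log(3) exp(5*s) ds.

Let u = exp(s), so du = exp(s) ds. When s = 0, u = 1; when s = log(3), u = 3.
The integral becomes ∫ u**4 du from 1 to 3, with antiderivative u**5/5.
Back in s: F(s) = exp(5*s)/5.
Then F(log(3)) - F(0) = (243/5) - (1/5) = 242/5.

242/5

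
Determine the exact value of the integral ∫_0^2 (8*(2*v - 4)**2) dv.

Let u = 2*v - 4, so du = 2 dv. When v = 0, u = -4; when v = 2, u = 0.
The integral becomes 4·∫ u**2 du from -4 to 0, with antiderivative 4*u**3/3.
Back in v: F(v) = 4*(2*v - 4)**3/3.
Then F(2) - F(0) = (0) - (-256/3) = 256/3.

256/3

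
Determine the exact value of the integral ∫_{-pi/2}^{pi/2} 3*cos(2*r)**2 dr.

3*pi/2

Use the identity cos^2(2*r) = (1 + cos(4*r))/2.
An antiderivative is F(r) = 3*r/2 + 3*sin(4*r)/8.
Then F(pi/2) - F(-pi/2) = (3*pi/4) - (-3*pi/4) = 3*pi/2.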